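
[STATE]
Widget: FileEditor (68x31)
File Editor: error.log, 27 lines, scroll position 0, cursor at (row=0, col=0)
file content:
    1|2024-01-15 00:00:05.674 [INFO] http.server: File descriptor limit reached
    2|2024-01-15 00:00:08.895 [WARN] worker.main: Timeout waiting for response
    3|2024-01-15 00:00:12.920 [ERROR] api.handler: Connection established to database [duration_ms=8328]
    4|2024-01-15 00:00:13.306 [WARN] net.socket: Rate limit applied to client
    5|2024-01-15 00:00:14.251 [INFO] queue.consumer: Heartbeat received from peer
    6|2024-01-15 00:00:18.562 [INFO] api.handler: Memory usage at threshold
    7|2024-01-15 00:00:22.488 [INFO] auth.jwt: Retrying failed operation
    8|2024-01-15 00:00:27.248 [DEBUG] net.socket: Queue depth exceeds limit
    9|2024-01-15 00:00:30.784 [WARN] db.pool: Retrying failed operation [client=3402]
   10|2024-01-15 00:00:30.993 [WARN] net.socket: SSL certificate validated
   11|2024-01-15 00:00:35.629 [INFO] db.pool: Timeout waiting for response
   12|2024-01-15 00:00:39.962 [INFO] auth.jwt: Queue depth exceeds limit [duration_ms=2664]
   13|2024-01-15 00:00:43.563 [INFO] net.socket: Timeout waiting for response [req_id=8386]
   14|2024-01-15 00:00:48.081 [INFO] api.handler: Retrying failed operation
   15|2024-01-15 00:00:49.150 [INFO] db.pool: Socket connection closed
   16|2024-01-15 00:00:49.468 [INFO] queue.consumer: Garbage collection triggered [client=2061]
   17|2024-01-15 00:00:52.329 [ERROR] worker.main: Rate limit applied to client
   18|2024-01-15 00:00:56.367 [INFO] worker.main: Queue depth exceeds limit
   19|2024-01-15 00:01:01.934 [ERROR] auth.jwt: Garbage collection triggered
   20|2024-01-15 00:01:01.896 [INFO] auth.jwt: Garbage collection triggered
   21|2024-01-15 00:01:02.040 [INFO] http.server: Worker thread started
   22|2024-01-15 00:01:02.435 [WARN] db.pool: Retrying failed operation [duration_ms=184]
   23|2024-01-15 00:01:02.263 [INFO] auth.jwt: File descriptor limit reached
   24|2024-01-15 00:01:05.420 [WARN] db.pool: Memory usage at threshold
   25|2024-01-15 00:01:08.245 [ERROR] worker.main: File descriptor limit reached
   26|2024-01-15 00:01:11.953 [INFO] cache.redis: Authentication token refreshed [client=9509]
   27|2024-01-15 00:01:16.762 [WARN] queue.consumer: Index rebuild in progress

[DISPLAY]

█024-01-15 00:00:05.674 [INFO] http.server: File descriptor limit r▲
2024-01-15 00:00:08.895 [WARN] worker.main: Timeout waiting for res█
2024-01-15 00:00:12.920 [ERROR] api.handler: Connection established░
2024-01-15 00:00:13.306 [WARN] net.socket: Rate limit applied to cl░
2024-01-15 00:00:14.251 [INFO] queue.consumer: Heartbeat received f░
2024-01-15 00:00:18.562 [INFO] api.handler: Memory usage at thresho░
2024-01-15 00:00:22.488 [INFO] auth.jwt: Retrying failed operation ░
2024-01-15 00:00:27.248 [DEBUG] net.socket: Queue depth exceeds lim░
2024-01-15 00:00:30.784 [WARN] db.pool: Retrying failed operation [░
2024-01-15 00:00:30.993 [WARN] net.socket: SSL certificate validate░
2024-01-15 00:00:35.629 [INFO] db.pool: Timeout waiting for respons░
2024-01-15 00:00:39.962 [INFO] auth.jwt: Queue depth exceeds limit ░
2024-01-15 00:00:43.563 [INFO] net.socket: Timeout waiting for resp░
2024-01-15 00:00:48.081 [INFO] api.handler: Retrying failed operati░
2024-01-15 00:00:49.150 [INFO] db.pool: Socket connection closed   ░
2024-01-15 00:00:49.468 [INFO] queue.consumer: Garbage collection t░
2024-01-15 00:00:52.329 [ERROR] worker.main: Rate limit applied to ░
2024-01-15 00:00:56.367 [INFO] worker.main: Queue depth exceeds lim░
2024-01-15 00:01:01.934 [ERROR] auth.jwt: Garbage collection trigge░
2024-01-15 00:01:01.896 [INFO] auth.jwt: Garbage collection trigger░
2024-01-15 00:01:02.040 [INFO] http.server: Worker thread started  ░
2024-01-15 00:01:02.435 [WARN] db.pool: Retrying failed operation [░
2024-01-15 00:01:02.263 [INFO] auth.jwt: File descriptor limit reac░
2024-01-15 00:01:05.420 [WARN] db.pool: Memory usage at threshold  ░
2024-01-15 00:01:08.245 [ERROR] worker.main: File descriptor limit ░
2024-01-15 00:01:11.953 [INFO] cache.redis: Authentication token re░
2024-01-15 00:01:16.762 [WARN] queue.consumer: Index rebuild in pro░
                                                                   ░
                                                                   ░
                                                                   ░
                                                                   ▼


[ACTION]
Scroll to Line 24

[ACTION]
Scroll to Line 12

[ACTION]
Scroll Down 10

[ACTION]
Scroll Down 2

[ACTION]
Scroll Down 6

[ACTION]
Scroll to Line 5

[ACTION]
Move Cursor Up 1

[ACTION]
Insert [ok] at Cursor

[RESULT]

ok█024-01-15 00:00:05.674 [INFO] http.server: File descriptor limit▲
2024-01-15 00:00:08.895 [WARN] worker.main: Timeout waiting for res█
2024-01-15 00:00:12.920 [ERROR] api.handler: Connection established░
2024-01-15 00:00:13.306 [WARN] net.socket: Rate limit applied to cl░
2024-01-15 00:00:14.251 [INFO] queue.consumer: Heartbeat received f░
2024-01-15 00:00:18.562 [INFO] api.handler: Memory usage at thresho░
2024-01-15 00:00:22.488 [INFO] auth.jwt: Retrying failed operation ░
2024-01-15 00:00:27.248 [DEBUG] net.socket: Queue depth exceeds lim░
2024-01-15 00:00:30.784 [WARN] db.pool: Retrying failed operation [░
2024-01-15 00:00:30.993 [WARN] net.socket: SSL certificate validate░
2024-01-15 00:00:35.629 [INFO] db.pool: Timeout waiting for respons░
2024-01-15 00:00:39.962 [INFO] auth.jwt: Queue depth exceeds limit ░
2024-01-15 00:00:43.563 [INFO] net.socket: Timeout waiting for resp░
2024-01-15 00:00:48.081 [INFO] api.handler: Retrying failed operati░
2024-01-15 00:00:49.150 [INFO] db.pool: Socket connection closed   ░
2024-01-15 00:00:49.468 [INFO] queue.consumer: Garbage collection t░
2024-01-15 00:00:52.329 [ERROR] worker.main: Rate limit applied to ░
2024-01-15 00:00:56.367 [INFO] worker.main: Queue depth exceeds lim░
2024-01-15 00:01:01.934 [ERROR] auth.jwt: Garbage collection trigge░
2024-01-15 00:01:01.896 [INFO] auth.jwt: Garbage collection trigger░
2024-01-15 00:01:02.040 [INFO] http.server: Worker thread started  ░
2024-01-15 00:01:02.435 [WARN] db.pool: Retrying failed operation [░
2024-01-15 00:01:02.263 [INFO] auth.jwt: File descriptor limit reac░
2024-01-15 00:01:05.420 [WARN] db.pool: Memory usage at threshold  ░
2024-01-15 00:01:08.245 [ERROR] worker.main: File descriptor limit ░
2024-01-15 00:01:11.953 [INFO] cache.redis: Authentication token re░
2024-01-15 00:01:16.762 [WARN] queue.consumer: Index rebuild in pro░
                                                                   ░
                                                                   ░
                                                                   ░
                                                                   ▼


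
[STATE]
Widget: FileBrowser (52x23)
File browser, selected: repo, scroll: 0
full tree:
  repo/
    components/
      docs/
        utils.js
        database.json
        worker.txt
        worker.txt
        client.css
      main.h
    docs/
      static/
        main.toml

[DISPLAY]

> [-] repo/                                         
    [+] components/                                 
    [+] docs/                                       
                                                    
                                                    
                                                    
                                                    
                                                    
                                                    
                                                    
                                                    
                                                    
                                                    
                                                    
                                                    
                                                    
                                                    
                                                    
                                                    
                                                    
                                                    
                                                    
                                                    


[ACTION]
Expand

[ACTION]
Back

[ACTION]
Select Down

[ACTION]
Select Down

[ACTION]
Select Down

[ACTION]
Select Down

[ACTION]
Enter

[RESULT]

  [-] repo/                                         
    [+] components/                                 
  > [-] docs/                                       
      [+] static/                                   
                                                    
                                                    
                                                    
                                                    
                                                    
                                                    
                                                    
                                                    
                                                    
                                                    
                                                    
                                                    
                                                    
                                                    
                                                    
                                                    
                                                    
                                                    
                                                    


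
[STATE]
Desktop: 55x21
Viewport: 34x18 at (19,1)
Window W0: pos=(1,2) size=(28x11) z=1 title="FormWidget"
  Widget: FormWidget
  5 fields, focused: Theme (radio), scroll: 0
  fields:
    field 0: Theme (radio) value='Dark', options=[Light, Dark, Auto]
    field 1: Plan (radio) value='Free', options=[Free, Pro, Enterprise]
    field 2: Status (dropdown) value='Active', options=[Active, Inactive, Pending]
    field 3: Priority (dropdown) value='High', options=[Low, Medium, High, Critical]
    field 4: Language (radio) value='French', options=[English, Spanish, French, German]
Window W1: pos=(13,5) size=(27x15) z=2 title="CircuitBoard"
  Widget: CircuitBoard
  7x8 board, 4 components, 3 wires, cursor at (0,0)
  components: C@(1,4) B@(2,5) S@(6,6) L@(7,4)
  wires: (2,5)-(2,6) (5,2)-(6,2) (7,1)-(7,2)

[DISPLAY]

                                  
━━━━━━━━━┓                        
         ┃                        
─────────┨                        
━━━━━━━━━━━━━━━━━━━━┓             
uitBoard            ┃             
────────────────────┨             
1 2 3 4 5 6         ┃             
]                   ┃             
                    ┃             
               C    ┃             
                    ┃             
                   B┃             
                    ┃             
                    ┃             
                    ┃             
                    ┃             
                    ┃             


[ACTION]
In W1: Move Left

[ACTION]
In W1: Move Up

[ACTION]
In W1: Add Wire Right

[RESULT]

                                  
━━━━━━━━━┓                        
         ┃                        
─────────┨                        
━━━━━━━━━━━━━━━━━━━━┓             
uitBoard            ┃             
────────────────────┨             
1 2 3 4 5 6         ┃             
]─ ·                ┃             
                    ┃             
               C    ┃             
                    ┃             
                   B┃             
                    ┃             
                    ┃             
                    ┃             
                    ┃             
                    ┃             


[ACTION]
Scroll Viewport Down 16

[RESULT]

         ┃                        
─────────┨                        
━━━━━━━━━━━━━━━━━━━━┓             
uitBoard            ┃             
────────────────────┨             
1 2 3 4 5 6         ┃             
]─ ·                ┃             
                    ┃             
               C    ┃             
                    ┃             
                   B┃             
                    ┃             
                    ┃             
                    ┃             
                    ┃             
                    ┃             
━━━━━━━━━━━━━━━━━━━━┛             
                                  


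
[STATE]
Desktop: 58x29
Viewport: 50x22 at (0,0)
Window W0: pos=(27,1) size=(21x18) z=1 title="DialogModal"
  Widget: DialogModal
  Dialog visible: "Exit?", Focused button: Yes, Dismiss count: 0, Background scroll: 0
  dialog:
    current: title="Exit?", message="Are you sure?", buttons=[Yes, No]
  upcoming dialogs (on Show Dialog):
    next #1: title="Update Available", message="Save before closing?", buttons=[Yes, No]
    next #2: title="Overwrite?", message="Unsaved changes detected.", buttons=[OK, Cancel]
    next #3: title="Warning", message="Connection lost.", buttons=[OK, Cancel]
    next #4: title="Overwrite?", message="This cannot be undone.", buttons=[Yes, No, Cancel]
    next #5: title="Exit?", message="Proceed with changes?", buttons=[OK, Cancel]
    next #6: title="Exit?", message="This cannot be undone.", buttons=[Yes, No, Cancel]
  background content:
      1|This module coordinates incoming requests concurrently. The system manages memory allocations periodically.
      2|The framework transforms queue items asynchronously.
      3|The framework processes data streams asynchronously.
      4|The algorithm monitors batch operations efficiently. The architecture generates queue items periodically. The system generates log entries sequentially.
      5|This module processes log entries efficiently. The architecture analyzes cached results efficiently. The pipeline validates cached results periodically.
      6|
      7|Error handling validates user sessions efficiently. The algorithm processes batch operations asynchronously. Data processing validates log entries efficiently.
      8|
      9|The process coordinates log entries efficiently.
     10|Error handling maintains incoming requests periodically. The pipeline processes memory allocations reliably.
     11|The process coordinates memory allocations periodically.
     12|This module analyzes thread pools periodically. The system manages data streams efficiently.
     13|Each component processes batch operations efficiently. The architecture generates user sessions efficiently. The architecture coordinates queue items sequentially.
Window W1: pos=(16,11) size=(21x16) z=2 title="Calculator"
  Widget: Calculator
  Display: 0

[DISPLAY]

                                                  
                           ┏━━━━━━━━━━━━━━━━━━━┓  
                           ┃ DialogModal       ┃  
                           ┠───────────────────┨  
                           ┃This module coordin┃  
                           ┃The framework trans┃  
                           ┃The framework proce┃  
                           ┃The algorithm monit┃  
                           ┃Th┌─────────────┐ss┃  
                           ┃  │    Exit?    │  ┃  
                           ┃Er│Are you sure?│li┃  
                ┏━━━━━━━━━━━━━━━━━━━┓]  No  │  ┃  
                ┃ Calculator        ┃───────┘in┃  
                ┠───────────────────┨dling main┃  
                ┃                  0┃ss coordin┃  
                ┃┌───┬───┬───┬───┐  ┃le analyze┃  
                ┃│ 7 │ 8 │ 9 │ ÷ │  ┃onent proc┃  
                ┃├───┼───┼───┼───┤  ┃          ┃  
                ┃│ 4 │ 5 │ 6 │ × │  ┃━━━━━━━━━━┛  
                ┃├───┼───┼───┼───┤  ┃             
                ┃│ 1 │ 2 │ 3 │ - │  ┃             
                ┃├───┼───┼───┼───┤  ┃             


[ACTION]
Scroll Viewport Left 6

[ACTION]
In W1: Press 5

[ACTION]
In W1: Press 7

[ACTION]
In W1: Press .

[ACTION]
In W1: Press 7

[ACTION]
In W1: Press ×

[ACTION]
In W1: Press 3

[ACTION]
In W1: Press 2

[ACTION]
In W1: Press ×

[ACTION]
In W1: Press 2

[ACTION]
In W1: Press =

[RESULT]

                                                  
                           ┏━━━━━━━━━━━━━━━━━━━┓  
                           ┃ DialogModal       ┃  
                           ┠───────────────────┨  
                           ┃This module coordin┃  
                           ┃The framework trans┃  
                           ┃The framework proce┃  
                           ┃The algorithm monit┃  
                           ┃Th┌─────────────┐ss┃  
                           ┃  │    Exit?    │  ┃  
                           ┃Er│Are you sure?│li┃  
                ┏━━━━━━━━━━━━━━━━━━━┓]  No  │  ┃  
                ┃ Calculator        ┃───────┘in┃  
                ┠───────────────────┨dling main┃  
                ┃             3692.8┃ss coordin┃  
                ┃┌───┬───┬───┬───┐  ┃le analyze┃  
                ┃│ 7 │ 8 │ 9 │ ÷ │  ┃onent proc┃  
                ┃├───┼───┼───┼───┤  ┃          ┃  
                ┃│ 4 │ 5 │ 6 │ × │  ┃━━━━━━━━━━┛  
                ┃├───┼───┼───┼───┤  ┃             
                ┃│ 1 │ 2 │ 3 │ - │  ┃             
                ┃├───┼───┼───┼───┤  ┃             


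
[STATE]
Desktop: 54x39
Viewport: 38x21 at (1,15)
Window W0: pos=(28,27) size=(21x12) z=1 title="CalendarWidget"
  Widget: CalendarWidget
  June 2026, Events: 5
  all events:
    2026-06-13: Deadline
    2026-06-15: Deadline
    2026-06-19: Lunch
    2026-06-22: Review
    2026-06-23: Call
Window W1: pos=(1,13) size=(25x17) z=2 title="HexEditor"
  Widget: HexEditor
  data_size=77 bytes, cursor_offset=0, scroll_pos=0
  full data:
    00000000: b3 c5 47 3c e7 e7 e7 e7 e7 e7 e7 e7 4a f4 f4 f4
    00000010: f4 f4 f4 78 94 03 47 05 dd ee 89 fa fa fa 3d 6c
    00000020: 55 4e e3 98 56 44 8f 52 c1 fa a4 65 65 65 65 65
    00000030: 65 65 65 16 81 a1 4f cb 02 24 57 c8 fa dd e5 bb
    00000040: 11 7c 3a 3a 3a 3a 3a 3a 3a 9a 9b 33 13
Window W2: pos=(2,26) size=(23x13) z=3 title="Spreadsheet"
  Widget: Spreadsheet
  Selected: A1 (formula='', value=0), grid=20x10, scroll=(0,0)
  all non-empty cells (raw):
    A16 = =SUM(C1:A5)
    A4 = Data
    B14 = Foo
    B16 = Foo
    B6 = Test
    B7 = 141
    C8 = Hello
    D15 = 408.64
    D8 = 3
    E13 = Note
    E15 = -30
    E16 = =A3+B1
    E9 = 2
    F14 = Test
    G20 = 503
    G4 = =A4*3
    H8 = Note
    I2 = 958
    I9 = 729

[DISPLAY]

┠───────────────────────┨             
┃00000000  B3 c5 47 3c e┃             
┃00000010  f4 f4 f4 78 9┃             
┃00000020  55 4e e3 98 5┃             
┃00000030  65 65 65 16 8┃             
┃00000040  11 7c 3a 3a 3┃             
┃                       ┃             
┃                       ┃             
┃                       ┃             
┃                       ┃             
┃                       ┃             
┃┏━━━━━━━━━━━━━━━━━━━━━┓┃             
┃┃ Spreadsheet         ┃┃  ┏━━━━━━━━━━
┃┠─────────────────────┨┃  ┃ CalendarW
┗┃A1:                  ┃┛  ┠──────────
 ┃       A       B     ┃   ┃     June 
 ┃---------------------┃   ┃Mo Tu We T
 ┃  1      [0]       0 ┃   ┃ 1  2  3  
 ┃  2        0       0 ┃   ┃ 8  9 10 1
 ┃  3        0       0 ┃   ┃15* 16 17 
 ┃  4 Data           0 ┃   ┃22* 23* 24


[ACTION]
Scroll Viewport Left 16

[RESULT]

 ┠───────────────────────┨            
 ┃00000000  B3 c5 47 3c e┃            
 ┃00000010  f4 f4 f4 78 9┃            
 ┃00000020  55 4e e3 98 5┃            
 ┃00000030  65 65 65 16 8┃            
 ┃00000040  11 7c 3a 3a 3┃            
 ┃                       ┃            
 ┃                       ┃            
 ┃                       ┃            
 ┃                       ┃            
 ┃                       ┃            
 ┃┏━━━━━━━━━━━━━━━━━━━━━┓┃            
 ┃┃ Spreadsheet         ┃┃  ┏━━━━━━━━━
 ┃┠─────────────────────┨┃  ┃ Calendar
 ┗┃A1:                  ┃┛  ┠─────────
  ┃       A       B     ┃   ┃     June
  ┃---------------------┃   ┃Mo Tu We 
  ┃  1      [0]       0 ┃   ┃ 1  2  3 
  ┃  2        0       0 ┃   ┃ 8  9 10 
  ┃  3        0       0 ┃   ┃15* 16 17
  ┃  4 Data           0 ┃   ┃22* 23* 2


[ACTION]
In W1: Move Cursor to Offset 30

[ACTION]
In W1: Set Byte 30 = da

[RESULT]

 ┠───────────────────────┨            
 ┃00000000  b3 c5 47 3c e┃            
 ┃00000010  f4 f4 f4 78 9┃            
 ┃00000020  55 4e e3 98 5┃            
 ┃00000030  65 65 65 16 8┃            
 ┃00000040  11 7c 3a 3a 3┃            
 ┃                       ┃            
 ┃                       ┃            
 ┃                       ┃            
 ┃                       ┃            
 ┃                       ┃            
 ┃┏━━━━━━━━━━━━━━━━━━━━━┓┃            
 ┃┃ Spreadsheet         ┃┃  ┏━━━━━━━━━
 ┃┠─────────────────────┨┃  ┃ Calendar
 ┗┃A1:                  ┃┛  ┠─────────
  ┃       A       B     ┃   ┃     June
  ┃---------------------┃   ┃Mo Tu We 
  ┃  1      [0]       0 ┃   ┃ 1  2  3 
  ┃  2        0       0 ┃   ┃ 8  9 10 
  ┃  3        0       0 ┃   ┃15* 16 17
  ┃  4 Data           0 ┃   ┃22* 23* 2


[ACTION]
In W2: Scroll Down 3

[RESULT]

 ┠───────────────────────┨            
 ┃00000000  b3 c5 47 3c e┃            
 ┃00000010  f4 f4 f4 78 9┃            
 ┃00000020  55 4e e3 98 5┃            
 ┃00000030  65 65 65 16 8┃            
 ┃00000040  11 7c 3a 3a 3┃            
 ┃                       ┃            
 ┃                       ┃            
 ┃                       ┃            
 ┃                       ┃            
 ┃                       ┃            
 ┃┏━━━━━━━━━━━━━━━━━━━━━┓┃            
 ┃┃ Spreadsheet         ┃┃  ┏━━━━━━━━━
 ┃┠─────────────────────┨┃  ┃ Calendar
 ┗┃A1:                  ┃┛  ┠─────────
  ┃       A       B     ┃   ┃     June
  ┃---------------------┃   ┃Mo Tu We 
  ┃  4 Data           0 ┃   ┃ 1  2  3 
  ┃  5        0       0 ┃   ┃ 8  9 10 
  ┃  6        0Test     ┃   ┃15* 16 17
  ┃  7        0     141 ┃   ┃22* 23* 2


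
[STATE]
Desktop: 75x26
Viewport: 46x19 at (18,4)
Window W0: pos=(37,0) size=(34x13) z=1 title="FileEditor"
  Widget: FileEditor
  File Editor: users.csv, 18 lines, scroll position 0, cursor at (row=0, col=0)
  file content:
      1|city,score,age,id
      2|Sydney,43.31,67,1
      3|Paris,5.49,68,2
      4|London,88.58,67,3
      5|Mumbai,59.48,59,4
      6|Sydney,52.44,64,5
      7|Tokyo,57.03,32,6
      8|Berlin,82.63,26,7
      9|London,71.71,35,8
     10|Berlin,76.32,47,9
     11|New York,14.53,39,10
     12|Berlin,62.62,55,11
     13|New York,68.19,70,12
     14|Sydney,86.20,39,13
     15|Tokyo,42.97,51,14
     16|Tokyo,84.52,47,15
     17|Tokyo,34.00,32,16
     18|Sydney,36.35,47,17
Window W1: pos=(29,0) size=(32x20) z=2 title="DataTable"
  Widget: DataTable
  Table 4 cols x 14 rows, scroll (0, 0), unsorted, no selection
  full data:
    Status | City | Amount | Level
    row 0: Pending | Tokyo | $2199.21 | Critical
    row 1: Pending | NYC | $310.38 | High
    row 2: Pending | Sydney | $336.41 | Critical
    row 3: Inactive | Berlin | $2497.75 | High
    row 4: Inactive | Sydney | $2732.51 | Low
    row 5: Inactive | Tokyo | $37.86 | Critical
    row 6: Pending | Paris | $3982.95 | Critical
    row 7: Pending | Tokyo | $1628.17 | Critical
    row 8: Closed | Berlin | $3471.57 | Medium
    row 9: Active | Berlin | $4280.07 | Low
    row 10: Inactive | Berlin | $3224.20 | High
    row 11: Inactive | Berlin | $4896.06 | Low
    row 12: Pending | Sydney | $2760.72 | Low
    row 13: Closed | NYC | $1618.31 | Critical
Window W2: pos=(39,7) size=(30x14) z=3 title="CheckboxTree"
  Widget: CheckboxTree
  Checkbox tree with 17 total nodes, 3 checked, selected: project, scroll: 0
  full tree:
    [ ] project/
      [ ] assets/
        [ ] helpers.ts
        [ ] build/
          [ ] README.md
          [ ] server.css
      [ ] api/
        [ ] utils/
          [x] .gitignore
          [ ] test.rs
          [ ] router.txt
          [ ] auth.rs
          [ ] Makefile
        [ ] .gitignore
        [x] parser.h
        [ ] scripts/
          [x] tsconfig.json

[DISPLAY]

           ┃────────┼──────┼────────┼─────┃   
           ┃Pending │Tokyo │$2199.21│Criti┃   
           ┃Pending │NYC   │$310.38 │High ┃   
           ┃Pending │┏━━━━━━━━━━━━━━━━━━━━━━━━
           ┃Inactive│┃ CheckboxTree           
           ┃Inactive│┠────────────────────────
           ┃Inactive│┃>[-] project/           
           ┃Pending │┃   [ ] assets/          
           ┃Pending │┃     [ ] helpers.ts     
           ┃Closed  │┃     [ ] build/         
           ┃Active  │┃       [ ] README.md    
           ┃Inactive│┃       [ ] server.css   
           ┃Inactive│┃   [-] api/             
           ┃Pending │┃     [-] utils/         
           ┃Closed  │┃       [x] .gitignore   
           ┗━━━━━━━━━┃       [ ] test.rs      
                     ┗━━━━━━━━━━━━━━━━━━━━━━━━
                                              
                                              


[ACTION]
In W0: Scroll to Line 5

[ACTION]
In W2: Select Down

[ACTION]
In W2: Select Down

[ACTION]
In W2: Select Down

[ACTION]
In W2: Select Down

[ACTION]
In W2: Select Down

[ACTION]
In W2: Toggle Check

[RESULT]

           ┃────────┼──────┼────────┼─────┃   
           ┃Pending │Tokyo │$2199.21│Criti┃   
           ┃Pending │NYC   │$310.38 │High ┃   
           ┃Pending │┏━━━━━━━━━━━━━━━━━━━━━━━━
           ┃Inactive│┃ CheckboxTree           
           ┃Inactive│┠────────────────────────
           ┃Inactive│┃ [-] project/           
           ┃Pending │┃   [-] assets/          
           ┃Pending │┃     [ ] helpers.ts     
           ┃Closed  │┃     [-] build/         
           ┃Active  │┃       [ ] README.md    
           ┃Inactive│┃>      [x] server.css   
           ┃Inactive│┃   [-] api/             
           ┃Pending │┃     [-] utils/         
           ┃Closed  │┃       [x] .gitignore   
           ┗━━━━━━━━━┃       [ ] test.rs      
                     ┗━━━━━━━━━━━━━━━━━━━━━━━━
                                              
                                              


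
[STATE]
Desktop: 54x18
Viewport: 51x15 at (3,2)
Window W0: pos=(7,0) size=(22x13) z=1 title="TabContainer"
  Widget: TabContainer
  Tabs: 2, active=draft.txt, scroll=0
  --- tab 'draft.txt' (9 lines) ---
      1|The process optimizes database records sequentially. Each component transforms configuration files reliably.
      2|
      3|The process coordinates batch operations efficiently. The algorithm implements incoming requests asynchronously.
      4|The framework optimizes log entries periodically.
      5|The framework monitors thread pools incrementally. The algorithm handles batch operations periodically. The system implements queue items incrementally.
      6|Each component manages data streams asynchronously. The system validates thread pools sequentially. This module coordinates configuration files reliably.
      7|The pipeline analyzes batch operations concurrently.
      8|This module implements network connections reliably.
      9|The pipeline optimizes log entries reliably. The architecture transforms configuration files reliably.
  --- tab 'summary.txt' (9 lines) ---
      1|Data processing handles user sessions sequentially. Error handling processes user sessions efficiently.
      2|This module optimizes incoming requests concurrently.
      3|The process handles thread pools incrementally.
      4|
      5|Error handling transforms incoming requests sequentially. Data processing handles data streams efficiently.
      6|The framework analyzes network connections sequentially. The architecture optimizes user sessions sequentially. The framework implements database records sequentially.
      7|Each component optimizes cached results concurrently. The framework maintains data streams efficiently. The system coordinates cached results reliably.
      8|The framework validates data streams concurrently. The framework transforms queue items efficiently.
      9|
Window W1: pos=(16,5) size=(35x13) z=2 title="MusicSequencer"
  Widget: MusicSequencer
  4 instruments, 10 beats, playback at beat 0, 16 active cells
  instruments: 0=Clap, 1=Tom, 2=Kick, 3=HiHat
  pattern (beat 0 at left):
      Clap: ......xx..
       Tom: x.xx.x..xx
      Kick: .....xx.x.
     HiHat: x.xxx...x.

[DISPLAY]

    ┠────────────────────┨                         
    ┃[draft.txt]│ summary┃                         
    ┃────────────────────┃                         
    ┃The proc┏━━━━━━━━━━━━━━━━━━━━━━━━━━━━━━━━━┓   
    ┃        ┃ MusicSequencer                  ┃   
    ┃The proc┠─────────────────────────────────┨   
    ┃The fram┃      ▼123456789                 ┃   
    ┃The fram┃  Clap······██··                 ┃   
    ┃Each com┃   Tom█·██·█··██                 ┃   
    ┃The pipe┃  Kick·····██·█·                 ┃   
    ┗━━━━━━━━┃ HiHat█·███···█·                 ┃   
             ┃                                 ┃   
             ┃                                 ┃   
             ┃                                 ┃   
             ┃                                 ┃   


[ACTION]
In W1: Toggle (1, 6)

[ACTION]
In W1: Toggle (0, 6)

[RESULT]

    ┠────────────────────┨                         
    ┃[draft.txt]│ summary┃                         
    ┃────────────────────┃                         
    ┃The proc┏━━━━━━━━━━━━━━━━━━━━━━━━━━━━━━━━━┓   
    ┃        ┃ MusicSequencer                  ┃   
    ┃The proc┠─────────────────────────────────┨   
    ┃The fram┃      ▼123456789                 ┃   
    ┃The fram┃  Clap·······█··                 ┃   
    ┃Each com┃   Tom█·██·██·██                 ┃   
    ┃The pipe┃  Kick·····██·█·                 ┃   
    ┗━━━━━━━━┃ HiHat█·███···█·                 ┃   
             ┃                                 ┃   
             ┃                                 ┃   
             ┃                                 ┃   
             ┃                                 ┃   


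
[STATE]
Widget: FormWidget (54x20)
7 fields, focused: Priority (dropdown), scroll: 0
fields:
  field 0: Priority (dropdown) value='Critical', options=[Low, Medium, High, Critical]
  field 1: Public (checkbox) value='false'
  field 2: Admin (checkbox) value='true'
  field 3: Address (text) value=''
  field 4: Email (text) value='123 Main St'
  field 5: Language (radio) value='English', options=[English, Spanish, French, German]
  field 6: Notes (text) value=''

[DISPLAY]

> Priority:   [Critical                             ▼]
  Public:     [ ]                                     
  Admin:      [x]                                     
  Address:    [                                      ]
  Email:      [123 Main St                           ]
  Language:   (●) English  ( ) Spanish  ( ) French  ( 
  Notes:      [                                      ]
                                                      
                                                      
                                                      
                                                      
                                                      
                                                      
                                                      
                                                      
                                                      
                                                      
                                                      
                                                      
                                                      


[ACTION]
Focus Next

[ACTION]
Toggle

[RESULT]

  Priority:   [Critical                             ▼]
> Public:     [x]                                     
  Admin:      [x]                                     
  Address:    [                                      ]
  Email:      [123 Main St                           ]
  Language:   (●) English  ( ) Spanish  ( ) French  ( 
  Notes:      [                                      ]
                                                      
                                                      
                                                      
                                                      
                                                      
                                                      
                                                      
                                                      
                                                      
                                                      
                                                      
                                                      
                                                      


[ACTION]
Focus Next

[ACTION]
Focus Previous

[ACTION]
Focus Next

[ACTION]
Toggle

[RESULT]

  Priority:   [Critical                             ▼]
  Public:     [x]                                     
> Admin:      [ ]                                     
  Address:    [                                      ]
  Email:      [123 Main St                           ]
  Language:   (●) English  ( ) Spanish  ( ) French  ( 
  Notes:      [                                      ]
                                                      
                                                      
                                                      
                                                      
                                                      
                                                      
                                                      
                                                      
                                                      
                                                      
                                                      
                                                      
                                                      


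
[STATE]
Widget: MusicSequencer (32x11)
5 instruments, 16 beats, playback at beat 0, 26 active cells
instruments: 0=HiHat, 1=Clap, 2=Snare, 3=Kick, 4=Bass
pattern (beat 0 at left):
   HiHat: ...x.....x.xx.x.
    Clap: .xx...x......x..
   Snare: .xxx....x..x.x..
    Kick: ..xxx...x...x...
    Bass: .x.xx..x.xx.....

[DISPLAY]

      ▼123456789012345          
 HiHat···█·····█·██·█·          
  Clap·██···█······█··          
 Snare·███····█··█·█··          
  Kick··███···█···█···          
  Bass·█·██··█·██·····          
                                
                                
                                
                                
                                


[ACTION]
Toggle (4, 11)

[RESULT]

      ▼123456789012345          
 HiHat···█·····█·██·█·          
  Clap·██···█······█··          
 Snare·███····█··█·█··          
  Kick··███···█···█···          
  Bass·█·██··█·███····          
                                
                                
                                
                                
                                


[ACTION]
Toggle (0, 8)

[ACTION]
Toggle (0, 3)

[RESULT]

      ▼123456789012345          
 HiHat········██·██·█·          
  Clap·██···█······█··          
 Snare·███····█··█·█··          
  Kick··███···█···█···          
  Bass·█·██··█·███····          
                                
                                
                                
                                
                                


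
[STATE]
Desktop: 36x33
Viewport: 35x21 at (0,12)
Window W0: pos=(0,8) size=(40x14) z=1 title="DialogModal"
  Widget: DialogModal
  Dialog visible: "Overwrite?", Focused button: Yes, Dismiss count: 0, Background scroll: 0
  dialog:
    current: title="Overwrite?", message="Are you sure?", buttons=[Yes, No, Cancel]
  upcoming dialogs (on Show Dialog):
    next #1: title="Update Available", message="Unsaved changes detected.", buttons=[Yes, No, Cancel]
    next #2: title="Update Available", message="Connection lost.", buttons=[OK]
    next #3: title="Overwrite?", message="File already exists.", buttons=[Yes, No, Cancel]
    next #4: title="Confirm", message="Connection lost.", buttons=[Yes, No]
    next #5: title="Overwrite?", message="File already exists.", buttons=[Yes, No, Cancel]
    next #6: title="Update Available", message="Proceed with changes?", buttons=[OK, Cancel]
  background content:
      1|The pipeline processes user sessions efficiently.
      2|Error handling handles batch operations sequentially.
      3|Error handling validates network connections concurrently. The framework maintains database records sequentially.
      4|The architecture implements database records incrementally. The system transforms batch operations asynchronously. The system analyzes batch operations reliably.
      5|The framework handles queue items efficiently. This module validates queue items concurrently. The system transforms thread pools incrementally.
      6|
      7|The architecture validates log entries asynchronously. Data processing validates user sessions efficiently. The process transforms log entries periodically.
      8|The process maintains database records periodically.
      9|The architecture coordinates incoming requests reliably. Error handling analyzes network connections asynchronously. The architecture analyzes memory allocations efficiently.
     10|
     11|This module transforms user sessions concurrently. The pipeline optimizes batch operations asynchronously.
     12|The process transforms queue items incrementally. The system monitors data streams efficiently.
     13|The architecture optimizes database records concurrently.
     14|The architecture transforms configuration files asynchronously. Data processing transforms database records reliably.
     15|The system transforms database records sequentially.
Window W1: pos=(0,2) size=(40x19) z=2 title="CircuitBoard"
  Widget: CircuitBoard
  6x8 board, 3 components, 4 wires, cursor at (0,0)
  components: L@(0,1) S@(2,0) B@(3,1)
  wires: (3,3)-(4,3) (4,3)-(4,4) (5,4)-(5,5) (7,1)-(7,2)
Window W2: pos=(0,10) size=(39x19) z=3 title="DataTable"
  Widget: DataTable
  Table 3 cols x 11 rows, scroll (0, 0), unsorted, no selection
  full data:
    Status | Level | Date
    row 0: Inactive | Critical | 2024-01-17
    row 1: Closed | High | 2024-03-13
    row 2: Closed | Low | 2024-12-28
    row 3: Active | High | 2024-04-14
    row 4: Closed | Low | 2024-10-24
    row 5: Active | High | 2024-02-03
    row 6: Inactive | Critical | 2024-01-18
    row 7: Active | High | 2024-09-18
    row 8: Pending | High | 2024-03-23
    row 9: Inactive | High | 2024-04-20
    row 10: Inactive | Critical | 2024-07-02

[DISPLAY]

┠──────────────────────────────────
┃Status  │Level   │Date            
┃────────┼────────┼──────────      
┃Inactive│Critical│2024-01-17      
┃Closed  │High    │2024-03-13      
┃Closed  │Low     │2024-12-28      
┃Active  │High    │2024-04-14      
┃Closed  │Low     │2024-10-24      
┃Active  │High    │2024-02-03      
┃Inactive│Critical│2024-01-18      
┃Active  │High    │2024-09-18      
┃Pending │High    │2024-03-23      
┃Inactive│High    │2024-04-20      
┃Inactive│Critical│2024-07-02      
┃                                  
┃                                  
┗━━━━━━━━━━━━━━━━━━━━━━━━━━━━━━━━━━
                                   
                                   
                                   
                                   


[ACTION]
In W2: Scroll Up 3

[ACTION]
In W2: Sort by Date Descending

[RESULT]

┠──────────────────────────────────
┃Status  │Level   │Date     ▼      
┃────────┼────────┼──────────      
┃Closed  │Low     │2024-12-28      
┃Closed  │Low     │2024-10-24      
┃Active  │High    │2024-09-18      
┃Inactive│Critical│2024-07-02      
┃Inactive│High    │2024-04-20      
┃Active  │High    │2024-04-14      
┃Pending │High    │2024-03-23      
┃Closed  │High    │2024-03-13      
┃Active  │High    │2024-02-03      
┃Inactive│Critical│2024-01-18      
┃Inactive│Critical│2024-01-17      
┃                                  
┃                                  
┗━━━━━━━━━━━━━━━━━━━━━━━━━━━━━━━━━━
                                   
                                   
                                   
                                   
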